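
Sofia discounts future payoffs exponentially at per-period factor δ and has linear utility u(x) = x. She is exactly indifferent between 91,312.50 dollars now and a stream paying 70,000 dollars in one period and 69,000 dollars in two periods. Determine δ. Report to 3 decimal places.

δ ≈ 0.750

The stream is worth 70000δ + 69000δ² today, so 70000δ + 69000δ² = 91312.50.
Rearranged: 69000δ² + 70000δ − 91312.50 = 0.
δ = (−70000 + √(70000² + 4·69000·91312.50)) / (2·69000) = (−70000 + √30102250000.00) / 138000 ≈ 0.750.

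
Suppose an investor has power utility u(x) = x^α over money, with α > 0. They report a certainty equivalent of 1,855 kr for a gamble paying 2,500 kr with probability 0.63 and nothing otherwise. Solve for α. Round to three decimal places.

The lottery's expected utility is 0.63·u(2500) + 0.37·u(0) = 0.63·2500^α (since u(0) = 0 for α > 0).
Equating: 1855^α = 0.63·2500^α, i.e. 0.7420^α = 0.63.
Taking logs: α·ln(1855/2500) = ln(0.63), so α = -0.462035 / -0.298406 ≈ 1.548.

α ≈ 1.548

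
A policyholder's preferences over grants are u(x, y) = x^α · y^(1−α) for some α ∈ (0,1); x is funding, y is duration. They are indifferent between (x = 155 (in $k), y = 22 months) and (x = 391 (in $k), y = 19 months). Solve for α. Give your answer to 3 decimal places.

α ≈ 0.137

Indifference: 155^α · 22^(1−α) = 391^α · 19^(1−α).
(155/391)^α = (19/22)^(1−α); take logs: α·ln(155/391) = (1−α)·ln(19/22), i.e. α·-0.925282 = (1−α)·-0.146603.
So α/(1−α) = (-0.146603)/(-0.925282) = 0.158441, and α = 0.158441/1.158441 ≈ 0.137.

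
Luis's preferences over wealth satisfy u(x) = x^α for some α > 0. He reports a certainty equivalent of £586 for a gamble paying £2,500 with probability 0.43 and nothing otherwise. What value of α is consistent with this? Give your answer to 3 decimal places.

α ≈ 0.582

The lottery's expected utility is 0.43·u(2500) + 0.57·u(0) = 0.43·2500^α (since u(0) = 0 for α > 0).
Setting u(586) equal to that: 586^α = 0.43·2500^α ⇒ (586/2500)^α = 0.43.
Taking logs: α·ln(586/2500) = ln(0.43), so α = -0.843970 / -1.450726 ≈ 0.582.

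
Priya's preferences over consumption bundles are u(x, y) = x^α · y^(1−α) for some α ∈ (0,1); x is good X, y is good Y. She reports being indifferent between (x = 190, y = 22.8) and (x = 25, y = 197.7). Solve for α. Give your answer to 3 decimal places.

Indifference: 190^α · 22.8^(1−α) = 25^α · 197.7^(1−α).
Rearrange to (190/25)^α = (197.7/22.8)^(1−α) and take logs: α·2.028148 = (1−α)·2.159990.
With A = 2.028148 and B = 2.159990: α·A = (1−α)·B, so α = B/(A+B) = 2.159990/4.188138 ≈ 0.516.

α ≈ 0.516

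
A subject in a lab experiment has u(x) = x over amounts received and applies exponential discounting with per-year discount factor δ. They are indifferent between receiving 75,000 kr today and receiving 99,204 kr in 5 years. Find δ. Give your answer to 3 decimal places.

Indifference means u(75000) = δ^5 · u(99204), so δ^5 = u(75000)/u(99204).
With u(x) = x: δ^5 = 75000/99204 = 0.75602.
Taking the 5th root: δ = 0.75602^(1/5) ≈ 0.946.

δ ≈ 0.946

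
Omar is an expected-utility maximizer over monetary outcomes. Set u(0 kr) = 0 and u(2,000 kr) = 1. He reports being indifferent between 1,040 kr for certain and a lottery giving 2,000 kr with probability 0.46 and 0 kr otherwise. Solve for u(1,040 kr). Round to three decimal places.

0.460

By the standard-gamble method, u(1,040 kr) is just the indifference probability on the best outcome: 0.46.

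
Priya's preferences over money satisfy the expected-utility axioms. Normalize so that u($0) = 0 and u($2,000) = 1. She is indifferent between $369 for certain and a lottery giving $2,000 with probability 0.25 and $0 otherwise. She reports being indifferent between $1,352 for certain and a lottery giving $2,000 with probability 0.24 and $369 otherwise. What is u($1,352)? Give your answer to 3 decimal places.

From the first indifference, u($369) = 0.25·u($2,000) + 0.75·u($0) = 0.25·1 + 0.75·0 = 0.25.
Chaining: u($1,352) = 0.24·1.00 + 0.76·0.25 = 0.4300.

0.430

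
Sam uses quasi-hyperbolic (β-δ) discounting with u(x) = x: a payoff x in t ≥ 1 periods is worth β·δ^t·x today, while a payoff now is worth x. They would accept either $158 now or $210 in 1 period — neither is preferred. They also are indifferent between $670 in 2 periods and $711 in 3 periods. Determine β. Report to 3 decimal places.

β ≈ 0.798

The second indifference involves only future payoffs, so β cancels: β·δ^2·670 = β·δ^3·711, giving δ = 670/711 = 0.94233.
The first indifference: 158 = β·δ·210, so β = 158/(δ·210) = 158/(0.94233·210) ≈ 0.798.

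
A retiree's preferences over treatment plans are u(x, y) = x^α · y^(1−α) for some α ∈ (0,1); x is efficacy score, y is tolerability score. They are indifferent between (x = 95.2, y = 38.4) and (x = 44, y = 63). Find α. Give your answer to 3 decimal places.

α ≈ 0.391

The Cobb–Douglas utilities coincide, so 95.2^α·38.4^(1−α) = 44^α·63^(1−α).
(95.2/44)^α = (63/38.4)^(1−α); take logs: α·ln(95.2/44) = (1−α)·ln(63/38.4), i.e. α·0.771790 = (1−α)·0.495077.
So α/(1−α) = (0.495077)/(0.771790) = 0.641466, and α = 0.641466/1.641466 ≈ 0.391.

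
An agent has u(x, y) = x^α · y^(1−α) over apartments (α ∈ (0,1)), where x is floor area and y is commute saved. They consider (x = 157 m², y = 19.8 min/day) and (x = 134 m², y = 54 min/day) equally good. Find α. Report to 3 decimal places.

The Cobb–Douglas utilities coincide, so 157^α·19.8^(1−α) = 134^α·54^(1−α).
Rearrange to (157/134)^α = (54/19.8)^(1−α) and take logs: α·0.158406 = (1−α)·1.003302.
Thus α·(1.161708) = 1.003302, so α = 1.003302/1.161708 ≈ 0.864.

α ≈ 0.864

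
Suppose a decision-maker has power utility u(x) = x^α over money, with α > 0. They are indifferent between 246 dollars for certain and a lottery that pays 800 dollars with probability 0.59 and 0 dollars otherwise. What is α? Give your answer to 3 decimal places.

EU(lottery) = 0.59·800^α + 0.41·0 = 0.59·800^α.
Equating: 246^α = 0.59·800^α, i.e. 0.3075^α = 0.59.
Take logs: α = ln 0.59 / ln(246/800) ≈ 0.44742.

α ≈ 0.447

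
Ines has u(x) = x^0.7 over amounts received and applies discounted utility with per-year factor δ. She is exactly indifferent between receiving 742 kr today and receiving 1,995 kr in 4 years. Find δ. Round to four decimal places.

Indifference means u(742) = δ^4 · u(1995), so δ^4 = u(742)/u(1995).
Since u(x) = x^0.7, δ^4 = (742/1995)^0.7 = 0.37193^0.7 = 0.50041.
Hence δ = (0.50041)^(1/4) = 0.841067.

δ ≈ 0.8411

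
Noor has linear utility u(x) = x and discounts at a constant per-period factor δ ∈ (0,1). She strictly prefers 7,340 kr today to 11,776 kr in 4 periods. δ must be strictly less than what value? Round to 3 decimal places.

The preference means 7340 > δ^4·11776.
So δ^4 < 7340/11776 = 0.62330; taking the 4th root of both positive sides preserves the inequality.
δ < (7340/11776)^(1/4) ≈ 0.889.

δ < 0.889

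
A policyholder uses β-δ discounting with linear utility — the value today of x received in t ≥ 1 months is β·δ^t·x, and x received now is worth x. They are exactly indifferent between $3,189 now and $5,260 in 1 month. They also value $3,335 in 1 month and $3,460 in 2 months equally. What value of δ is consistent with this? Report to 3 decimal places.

δ ≈ 0.964

The second indifference involves only future payoffs, so β cancels: β·δ^1·3335 = β·δ^2·3460, giving δ = 3335/3460 = 0.96387.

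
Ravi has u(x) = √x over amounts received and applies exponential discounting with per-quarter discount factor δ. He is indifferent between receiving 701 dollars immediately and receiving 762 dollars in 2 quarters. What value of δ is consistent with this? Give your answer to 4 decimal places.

δ ≈ 0.9794

Indifference means u(701) = δ^2 · u(762), so δ^2 = u(701)/u(762).
With u(x) = √x: δ^2 = √701/√762 = √(701/762) = 0.95914.
So δ = 0.95914^(1/2) ≈ 0.9794.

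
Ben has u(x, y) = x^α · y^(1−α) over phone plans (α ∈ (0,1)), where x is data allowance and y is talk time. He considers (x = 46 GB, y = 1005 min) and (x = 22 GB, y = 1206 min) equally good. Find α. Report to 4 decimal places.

Indifference: 46^α · 1005^(1−α) = 22^α · 1206^(1−α).
(46/22)^α = (1206/1005)^(1−α); take logs: α·ln(46/22) = (1−α)·ln(1206/1005), i.e. α·0.7375989 = (1−α)·0.1823216.
With A = 0.7375989 and B = 0.1823216: α·A = (1−α)·B, so α = B/(A+B) = 0.1823216/0.9199205 ≈ 0.1982.

α ≈ 0.1982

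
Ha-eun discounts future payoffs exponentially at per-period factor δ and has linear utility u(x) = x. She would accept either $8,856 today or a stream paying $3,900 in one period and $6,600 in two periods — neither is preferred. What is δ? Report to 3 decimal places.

Present value of the stream is 3900·δ + 6600·δ². Indifference gives 3900δ + 6600δ² = 8856.
So 6600δ² + 3900δ − 8856 = 0.
The positive root is δ = [−3900 + √(3900² + 4·6600·8856)] / (2·6600) = (−3900 + 15780.000)/13200 ≈ 0.900.

δ ≈ 0.900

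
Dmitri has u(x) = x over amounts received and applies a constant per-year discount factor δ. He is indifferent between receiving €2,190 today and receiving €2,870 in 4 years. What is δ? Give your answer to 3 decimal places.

The payoff in 4 years is discounted by δ^4, so u(2190) = δ^4·u(2870) and δ^4 = u(2190)/u(2870).
With u(x) = x: δ^4 = 2190/2870 = 0.76307.
Hence δ = (0.76307)^(1/4) = 0.93463.

δ ≈ 0.935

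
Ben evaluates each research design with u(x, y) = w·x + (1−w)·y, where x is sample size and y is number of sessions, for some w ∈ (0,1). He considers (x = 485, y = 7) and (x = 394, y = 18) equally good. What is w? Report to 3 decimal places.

w = 0.108

Indifference: w·485 + (1−w)·7 = w·394 + (1−w)·18.
w·(485−394) = (1−w)·(18−7), i.e. w·91 = (1−w)·11.
The marginal rate of substitution is 11/91, so w = 11/(91+11) = 0.108.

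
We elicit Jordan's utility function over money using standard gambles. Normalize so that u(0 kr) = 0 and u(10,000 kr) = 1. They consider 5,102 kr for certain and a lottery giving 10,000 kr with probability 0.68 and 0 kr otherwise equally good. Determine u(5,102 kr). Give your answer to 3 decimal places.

0.680

By the standard-gamble method, u(5,102 kr) is just the indifference probability on the best outcome: 0.68.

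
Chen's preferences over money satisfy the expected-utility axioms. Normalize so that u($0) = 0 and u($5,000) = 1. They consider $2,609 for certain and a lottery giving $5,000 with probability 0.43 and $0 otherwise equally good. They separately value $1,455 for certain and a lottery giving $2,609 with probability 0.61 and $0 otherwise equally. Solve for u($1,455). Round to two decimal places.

The first gamble pins u($2,609): it must equal 0.43·1 + 0.57·0 = 0.43.
Chaining: u($1,455) = 0.61·0.43 + 0.39·0.00 = 0.2623.

0.26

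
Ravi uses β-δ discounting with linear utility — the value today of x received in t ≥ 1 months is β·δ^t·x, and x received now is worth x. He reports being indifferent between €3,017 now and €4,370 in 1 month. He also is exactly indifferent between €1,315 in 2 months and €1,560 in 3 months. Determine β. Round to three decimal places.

β ≈ 0.819

The second indifference involves only future payoffs, so β cancels: β·δ^2·1315 = β·δ^3·1560, giving δ = 1315/1560 = 0.84295.
The first indifference: 3017 = β·δ·4370, so β = 3017/(δ·4370) = 3017/(0.84295·4370) ≈ 0.819.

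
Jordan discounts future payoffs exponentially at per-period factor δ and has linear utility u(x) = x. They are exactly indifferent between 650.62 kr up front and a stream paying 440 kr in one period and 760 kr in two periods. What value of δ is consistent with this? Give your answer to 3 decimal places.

Equating present values: 650.62 = 440δ + 760δ².
That is, 760δ² + 440δ − 650.62 = 0, a quadratic in δ.
The positive root is δ = [−440 + √(440² + 4·760·650.62)] / (2·760) = (−440 + 1473.596)/1520 ≈ 0.680.

δ ≈ 0.680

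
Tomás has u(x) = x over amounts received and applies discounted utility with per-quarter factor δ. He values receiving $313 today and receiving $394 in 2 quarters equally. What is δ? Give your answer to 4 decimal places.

Equating discounted utilities: u(313) = δ^2·u(394) ⇒ δ^2 = u(313)/u(394).
With u(x) = x: δ^2 = 313/394 = 0.79442.
Hence δ = (0.79442)^(1/2) = 0.891300.

δ ≈ 0.8913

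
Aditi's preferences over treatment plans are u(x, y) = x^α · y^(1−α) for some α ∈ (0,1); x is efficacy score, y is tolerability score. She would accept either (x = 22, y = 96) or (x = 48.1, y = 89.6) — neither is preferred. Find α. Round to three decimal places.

α ≈ 0.081

Set the two utilities equal: 22^α·96^(1−α) = 48.1^α·89.6^(1−α).
Rearrange to (22/48.1)^α = (89.6/96)^(1−α) and take logs: α·-0.782240 = (1−α)·-0.068993.
With A = -0.782240 and B = -0.068993: α·A = (1−α)·B, so α = B/(A+B) = -0.068993/-0.851233 ≈ 0.081.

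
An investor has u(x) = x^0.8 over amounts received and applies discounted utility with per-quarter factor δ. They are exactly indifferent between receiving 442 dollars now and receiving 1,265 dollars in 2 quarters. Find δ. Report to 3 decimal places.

Indifference means u(442) = δ^2 · u(1265), so δ^2 = u(442)/u(1265).
With u(x) = x^0.8: δ^2 = 442^0.8/1265^0.8 = (442/1265)^0.8 = 0.43119.
So δ = 0.43119^(1/2) ≈ 0.657.

δ ≈ 0.657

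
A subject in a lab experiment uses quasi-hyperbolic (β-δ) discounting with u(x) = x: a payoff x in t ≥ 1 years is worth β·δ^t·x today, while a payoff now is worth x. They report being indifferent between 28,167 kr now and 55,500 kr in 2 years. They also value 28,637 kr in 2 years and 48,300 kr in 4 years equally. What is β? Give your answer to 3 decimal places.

From the later pair, β·δ^2·28637 = β·δ^4·48300; dividing through, δ^2 = 28637/48300 = 0.59290, so δ = 0.77000.
The first indifference: 28167 = β·δ^2·55500, so β = 28167/(δ^2·55500) = 28167/(0.59290·55500) ≈ 0.856.

β ≈ 0.856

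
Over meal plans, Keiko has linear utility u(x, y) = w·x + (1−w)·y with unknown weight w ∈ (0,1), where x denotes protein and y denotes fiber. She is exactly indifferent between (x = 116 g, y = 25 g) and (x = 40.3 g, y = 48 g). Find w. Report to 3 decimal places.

w = 0.233

Equating utilities: w·116 + (1−w)·25 = w·40.3 + (1−w)·48.
Collecting terms: w·75.7 = (1−w)·23.
The marginal rate of substitution is 23/75.7, so w = 23/(75.7+23) = 0.233.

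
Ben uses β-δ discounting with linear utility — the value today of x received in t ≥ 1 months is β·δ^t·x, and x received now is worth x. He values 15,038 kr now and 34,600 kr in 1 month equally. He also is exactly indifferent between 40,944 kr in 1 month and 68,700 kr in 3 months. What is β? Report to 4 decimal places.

Both payoffs in the second observation are in the future, so β drops out: δ^1·40944 = δ^3·68700 ⇒ δ^2 = 40944/68700 = 0.59598, so δ = 0.77200.
Now use the now-vs-future pair: 15038 = β·δ·34600 gives β = 15038/(0.77200·34600) ≈ 0.5630.

β ≈ 0.5630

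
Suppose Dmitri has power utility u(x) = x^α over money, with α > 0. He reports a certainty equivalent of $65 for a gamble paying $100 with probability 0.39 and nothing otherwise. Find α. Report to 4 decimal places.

The lottery's expected utility is 0.39·u(100) + 0.61·u(0) = 0.39·100^α (since u(0) = 0 for α > 0).
Equating: 65^α = 0.39·100^α, i.e. 0.6500^α = 0.39.
α = ln(0.39) / ln(65/100) = -0.9416085/-0.4307829 ≈ 2.1858.

α ≈ 2.1858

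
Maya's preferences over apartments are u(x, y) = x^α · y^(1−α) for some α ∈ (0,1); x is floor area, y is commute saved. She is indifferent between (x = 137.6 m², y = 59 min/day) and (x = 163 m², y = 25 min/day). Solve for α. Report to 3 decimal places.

The Cobb–Douglas utilities coincide, so 137.6^α·59^(1−α) = 163^α·25^(1−α).
Taking logs: α·ln 137.6 + (1−α)·ln 59 = α·ln 163 + (1−α)·ln 25, i.e. α·-0.169399 = (1−α)·-0.858662.
Thus α·(-1.028061) = -0.858662, so α = -0.858662/-1.028061 ≈ 0.835.

α ≈ 0.835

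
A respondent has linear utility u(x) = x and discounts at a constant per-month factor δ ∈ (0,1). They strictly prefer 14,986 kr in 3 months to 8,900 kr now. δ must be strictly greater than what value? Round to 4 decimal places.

Under u(x) = x this choice says 8900 < δ^3·14986.
So δ^3 > 8900/14986 = 0.59389; taking the cube root of both positive sides preserves the inequality.
δ > (8900/14986)^(1/3) ≈ 0.8406.

δ > 0.8406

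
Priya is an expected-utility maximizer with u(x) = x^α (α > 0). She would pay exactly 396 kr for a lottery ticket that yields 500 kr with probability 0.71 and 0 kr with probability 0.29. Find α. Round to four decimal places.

The lottery's expected utility is 0.71·u(500) + 0.29·u(0) = 0.71·500^α (since u(0) = 0 for α > 0).
Setting u(396) equal to that: 396^α = 0.71·500^α ⇒ (396/500)^α = 0.71.
α = ln(0.71) / ln(396/500) = -0.3424903/-0.2331939 ≈ 1.4687.

α ≈ 1.4687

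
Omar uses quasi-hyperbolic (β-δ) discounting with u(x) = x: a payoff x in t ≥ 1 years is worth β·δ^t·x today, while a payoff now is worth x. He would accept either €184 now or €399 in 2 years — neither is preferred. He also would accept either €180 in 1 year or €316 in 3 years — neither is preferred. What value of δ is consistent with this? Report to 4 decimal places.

Both payoffs in the second observation are in the future, so β drops out: δ^1·180 = δ^3·316 ⇒ δ^2 = 180/316 = 0.56962, so δ = 0.75473.

δ ≈ 0.7547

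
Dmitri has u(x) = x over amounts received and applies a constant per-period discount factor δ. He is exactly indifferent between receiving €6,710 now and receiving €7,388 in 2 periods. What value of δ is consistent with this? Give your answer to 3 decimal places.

δ ≈ 0.953

Indifference means u(6710) = δ^2 · u(7388), so δ^2 = u(6710)/u(7388).
With u(x) = x: δ^2 = 6710/7388 = 0.90823.
Taking the square root: δ = 0.90823^(1/2) ≈ 0.953.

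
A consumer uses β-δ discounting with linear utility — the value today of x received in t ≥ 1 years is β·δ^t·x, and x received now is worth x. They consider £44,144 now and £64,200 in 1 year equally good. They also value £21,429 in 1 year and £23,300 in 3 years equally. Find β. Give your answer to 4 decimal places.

β ≈ 0.7170

From the later pair, β·δ^1·21429 = β·δ^3·23300; dividing through, δ^2 = 21429/23300 = 0.91970, so δ = 0.95901.
Substituting δ into 44144 = β·δ·64200: β = 44144/(61568.422) ≈ 0.7170.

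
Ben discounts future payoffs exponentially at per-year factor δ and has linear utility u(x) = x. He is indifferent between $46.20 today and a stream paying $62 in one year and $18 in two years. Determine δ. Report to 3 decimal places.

Equating present values: 46.20 = 62δ + 18δ².
So 18δ² + 62δ − 46.20 = 0.
δ = (−62 + √(62² + 4·18·46.20)) / (2·18) = (−62 + √7170.40) / 36 ≈ 0.630.

δ ≈ 0.630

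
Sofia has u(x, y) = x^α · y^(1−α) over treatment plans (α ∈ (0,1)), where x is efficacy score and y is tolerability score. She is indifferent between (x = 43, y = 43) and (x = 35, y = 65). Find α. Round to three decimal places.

α ≈ 0.667

Indifference: 43^α · 43^(1−α) = 35^α · 65^(1−α).
Rearrange to (43/35)^α = (65/43)^(1−α) and take logs: α·0.205852 = (1−α)·0.413187.
So α/(1−α) = (0.413187)/(0.205852) = 2.007204, and α = 2.007204/3.007204 ≈ 0.667.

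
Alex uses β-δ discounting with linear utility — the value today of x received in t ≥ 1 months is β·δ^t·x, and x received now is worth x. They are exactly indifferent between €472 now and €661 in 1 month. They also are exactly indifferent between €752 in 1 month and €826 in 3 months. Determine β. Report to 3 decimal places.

Both payoffs in the second observation are in the future, so β drops out: δ^1·752 = δ^3·826 ⇒ δ^2 = 752/826 = 0.91041, so δ = 0.95415.
The first indifference: 472 = β·δ·661, so β = 472/(δ·661) = 472/(0.95415·661) ≈ 0.748.

β ≈ 0.748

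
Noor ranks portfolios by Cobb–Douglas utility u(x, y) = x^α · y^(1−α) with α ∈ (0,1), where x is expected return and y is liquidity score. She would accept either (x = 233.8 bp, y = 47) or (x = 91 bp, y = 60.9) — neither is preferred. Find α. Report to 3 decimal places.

α ≈ 0.215

Set the two utilities equal: 233.8^α·47^(1−α) = 91^α·60.9^(1−α).
(233.8/91)^α = (60.9/47)^(1−α); take logs: α·ln(233.8/91) = (1−α)·ln(60.9/47), i.e. α·0.943607 = (1−α)·0.259086.
So α/(1−α) = (0.259086)/(0.943607) = 0.274570, and α = 0.274570/1.274570 ≈ 0.215.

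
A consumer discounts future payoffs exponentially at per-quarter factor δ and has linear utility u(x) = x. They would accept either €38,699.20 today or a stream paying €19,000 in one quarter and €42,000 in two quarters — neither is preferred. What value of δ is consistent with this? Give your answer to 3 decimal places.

Equating present values: 38699.20 = 19000δ + 42000δ².
Rearranged: 42000δ² + 19000δ − 38699.20 = 0.
By the quadratic formula (taking the positive root), δ = (−19000 + √6862465600.00) / 84000 ≈ 0.760.

δ ≈ 0.760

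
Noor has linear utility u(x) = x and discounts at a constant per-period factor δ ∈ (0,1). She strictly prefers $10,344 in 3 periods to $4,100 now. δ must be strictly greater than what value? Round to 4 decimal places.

Under u(x) = x this choice says 4100 < δ^3·10344.
Dividing by 10344: δ^3 > 0.39637. Both sides are positive, so the cube root keeps the direction.
δ > 0.39637^(1/3) = 0.7346.

δ > 0.7346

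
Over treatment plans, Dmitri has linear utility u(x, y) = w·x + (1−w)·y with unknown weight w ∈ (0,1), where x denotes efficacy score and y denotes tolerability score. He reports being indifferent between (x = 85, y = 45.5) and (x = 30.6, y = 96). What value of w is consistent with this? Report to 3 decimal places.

w = 0.481

u(85,45.5) = u(30.6,96) means w·85 + (1−w)·45.5 = w·30.6 + (1−w)·96.
Rearranging, 54.4·w − 50.5·(1−w) = 0.
Hence w = 50.5/(54.4+50.5) = 50.5/104.9 = 0.481.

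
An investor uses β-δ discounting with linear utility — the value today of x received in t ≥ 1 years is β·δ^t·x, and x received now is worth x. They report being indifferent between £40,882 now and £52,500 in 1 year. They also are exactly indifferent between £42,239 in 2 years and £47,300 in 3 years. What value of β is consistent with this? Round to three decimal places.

Both payoffs in the second observation are in the future, so β drops out: δ^2·42239 = δ^3·47300 ⇒ δ = 42239/47300 = 0.89300.
The first indifference: 40882 = β·δ·52500, so β = 40882/(δ·52500) = 40882/(0.89300·52500) ≈ 0.872.

β ≈ 0.872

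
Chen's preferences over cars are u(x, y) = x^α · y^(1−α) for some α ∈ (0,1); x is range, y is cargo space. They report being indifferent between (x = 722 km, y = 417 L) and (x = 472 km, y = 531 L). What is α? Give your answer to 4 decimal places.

α ≈ 0.3625

Indifference: 722^α · 417^(1−α) = 472^α · 531^(1−α).
(722/472)^α = (531/417)^(1−α); take logs: α·ln(722/472) = (1−α)·ln(531/417), i.e. α·0.4250462 = (1−α)·0.2416758.
Thus α·(0.6667220) = 0.2416758, so α = 0.2416758/0.6667220 ≈ 0.3625.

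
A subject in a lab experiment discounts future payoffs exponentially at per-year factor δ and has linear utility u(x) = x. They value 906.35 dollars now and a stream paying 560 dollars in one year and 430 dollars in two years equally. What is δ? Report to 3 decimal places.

Equating present values: 906.35 = 560δ + 430δ².
Rearranged: 430δ² + 560δ − 906.35 = 0.
By the quadratic formula (taking the positive root), δ = (−560 + √1872522.00) / 860 ≈ 0.940.

δ ≈ 0.940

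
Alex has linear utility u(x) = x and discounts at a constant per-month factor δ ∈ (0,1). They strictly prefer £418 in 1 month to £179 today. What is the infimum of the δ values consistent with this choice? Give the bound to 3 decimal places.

The preference means 179 < δ·418.
Dividing through by 418 gives δ > 0.42823.

δ > 0.428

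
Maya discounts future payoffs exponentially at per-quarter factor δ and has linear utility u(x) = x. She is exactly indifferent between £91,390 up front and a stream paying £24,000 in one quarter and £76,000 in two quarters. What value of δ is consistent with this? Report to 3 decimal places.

δ ≈ 0.950

Present value of the stream is 24000·δ + 76000·δ². Indifference gives 24000δ + 76000δ² = 91390.
Rearranged: 76000δ² + 24000δ − 91390 = 0.
By the quadratic formula (taking the positive root), δ = (−24000 + √28358560000.00) / 152000 ≈ 0.950.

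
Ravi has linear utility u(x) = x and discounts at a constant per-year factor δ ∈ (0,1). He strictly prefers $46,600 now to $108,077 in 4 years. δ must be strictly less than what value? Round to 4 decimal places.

Under u(x) = x this choice says 46600 > δ^4·108077.
So δ^4 < 46600/108077 = 0.43117; taking the 4th root of both positive sides preserves the inequality.
δ < 0.43117^(1/4) = 0.8103.

δ < 0.8103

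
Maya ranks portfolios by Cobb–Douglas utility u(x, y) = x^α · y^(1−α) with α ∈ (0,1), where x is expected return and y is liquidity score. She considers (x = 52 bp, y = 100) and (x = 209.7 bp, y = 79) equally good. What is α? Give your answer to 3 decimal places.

Indifference: 52^α · 100^(1−α) = 209.7^α · 79^(1−α).
Rearrange to (52/209.7)^α = (79/100)^(1−α) and take logs: α·-1.394434 = (1−α)·-0.235722.
Thus α·(-1.630156) = -0.235722, so α = -0.235722/-1.630156 ≈ 0.145.

α ≈ 0.145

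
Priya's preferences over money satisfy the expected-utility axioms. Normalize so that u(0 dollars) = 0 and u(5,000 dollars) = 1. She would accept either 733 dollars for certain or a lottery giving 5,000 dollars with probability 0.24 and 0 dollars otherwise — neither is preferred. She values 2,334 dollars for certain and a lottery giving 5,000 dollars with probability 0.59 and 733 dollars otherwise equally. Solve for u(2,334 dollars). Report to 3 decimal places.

From the first indifference, u(733 dollars) = 0.24·u(5,000 dollars) + 0.76·u(0 dollars) = 0.24·1 + 0.76·0 = 0.24.
Chaining: u(2,334 dollars) = 0.59·1.00 + 0.41·0.24 = 0.6884.

0.688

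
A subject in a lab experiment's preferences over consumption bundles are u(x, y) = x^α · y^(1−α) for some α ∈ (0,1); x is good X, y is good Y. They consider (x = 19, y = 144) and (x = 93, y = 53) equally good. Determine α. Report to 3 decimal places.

α ≈ 0.386

The Cobb–Douglas utilities coincide, so 19^α·144^(1−α) = 93^α·53^(1−α).
(19/93)^α = (53/144)^(1−α); take logs: α·ln(19/93) = (1−α)·ln(53/144), i.e. α·-1.588161 = (1−α)·-0.999521.
Thus α·(-2.587682) = -0.999521, so α = -0.999521/-2.587682 ≈ 0.386.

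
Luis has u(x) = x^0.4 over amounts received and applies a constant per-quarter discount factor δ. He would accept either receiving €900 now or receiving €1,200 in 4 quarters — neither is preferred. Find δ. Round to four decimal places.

δ ≈ 0.9716

The payoff in 4 quarters is discounted by δ^4, so u(900) = δ^4·u(1200) and δ^4 = u(900)/u(1200).
With u(x) = x^0.4: δ^4 = 900^0.4/1200^0.4 = (900/1200)^0.4 = 0.89130.
Taking the 4th root: δ = 0.89130^(1/4) ≈ 0.9716.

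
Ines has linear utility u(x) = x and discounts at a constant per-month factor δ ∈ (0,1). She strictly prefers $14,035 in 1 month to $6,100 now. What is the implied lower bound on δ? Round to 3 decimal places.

Comparing present values: 6100 < δ·14035.
Dividing through by 14035 gives δ > 0.43463.

δ > 0.435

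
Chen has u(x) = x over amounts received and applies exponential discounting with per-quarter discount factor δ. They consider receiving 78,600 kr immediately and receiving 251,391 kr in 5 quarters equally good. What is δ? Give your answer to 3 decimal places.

The payoff in 5 quarters is discounted by δ^5, so u(78600) = δ^5·u(251391) and δ^5 = u(78600)/u(251391).
With u(x) = x: δ^5 = 78600/251391 = 0.31266.
So δ = 0.31266^(1/5) ≈ 0.793.

δ ≈ 0.793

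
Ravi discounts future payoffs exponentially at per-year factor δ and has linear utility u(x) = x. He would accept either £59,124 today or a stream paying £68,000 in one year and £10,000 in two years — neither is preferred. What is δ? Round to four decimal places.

δ ≈ 0.7800

The stream is worth 68000δ + 10000δ² today, so 68000δ + 10000δ² = 59124.
Rearranged: 10000δ² + 68000δ − 59124 = 0.
By the quadratic formula (taking the positive root), δ = (−68000 + √6988960000.00) / 20000 ≈ 0.7800.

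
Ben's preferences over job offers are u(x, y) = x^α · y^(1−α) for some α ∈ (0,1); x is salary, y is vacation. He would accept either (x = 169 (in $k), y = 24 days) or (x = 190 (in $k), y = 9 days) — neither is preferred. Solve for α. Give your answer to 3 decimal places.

Set the two utilities equal: 169^α·24^(1−α) = 190^α·9^(1−α).
(169/190)^α = (9/24)^(1−α); take logs: α·ln(169/190) = (1−α)·ln(9/24), i.e. α·-0.117125 = (1−α)·-0.980829.
With A = -0.117125 and B = -0.980829: α·A = (1−α)·B, so α = B/(A+B) = -0.980829/-1.097954 ≈ 0.893.

α ≈ 0.893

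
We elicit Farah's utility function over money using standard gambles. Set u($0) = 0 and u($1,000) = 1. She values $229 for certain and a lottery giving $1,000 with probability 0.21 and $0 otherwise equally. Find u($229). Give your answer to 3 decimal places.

The indifference gives u($229) = 0.21·u($1,000) + 0.79·u($0) = 0.21·1 + 0.79·0 = 0.21.

0.210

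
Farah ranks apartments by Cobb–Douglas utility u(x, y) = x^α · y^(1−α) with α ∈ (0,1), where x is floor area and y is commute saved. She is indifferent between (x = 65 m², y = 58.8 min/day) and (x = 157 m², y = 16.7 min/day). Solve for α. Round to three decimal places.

Indifference: 65^α · 58.8^(1−α) = 157^α · 16.7^(1−α).
Rearrange to (65/157)^α = (16.7/58.8)^(1−α) and take logs: α·-0.881859 = (1−α)·-1.258733.
Thus α·(-2.140592) = -1.258733, so α = -1.258733/-2.140592 ≈ 0.588.

α ≈ 0.588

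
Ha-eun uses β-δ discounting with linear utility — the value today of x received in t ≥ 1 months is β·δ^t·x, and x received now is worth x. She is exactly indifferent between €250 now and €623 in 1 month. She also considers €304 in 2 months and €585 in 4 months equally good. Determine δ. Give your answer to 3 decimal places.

δ ≈ 0.721

Both payoffs in the second observation are in the future, so β drops out: δ^2·304 = δ^4·585 ⇒ δ^2 = 304/585 = 0.51966, so δ = 0.72087.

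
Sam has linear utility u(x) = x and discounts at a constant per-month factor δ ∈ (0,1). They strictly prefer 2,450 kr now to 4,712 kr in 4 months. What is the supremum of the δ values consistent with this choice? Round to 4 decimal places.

Comparing present values: 2450 > δ^4·4712.
Hence δ^4 < 2450/4712 = 0.51995, and x ↦ x^(1/4) is increasing on (0,∞).
δ < (2450/4712)^(1/4) ≈ 0.8492.

δ < 0.8492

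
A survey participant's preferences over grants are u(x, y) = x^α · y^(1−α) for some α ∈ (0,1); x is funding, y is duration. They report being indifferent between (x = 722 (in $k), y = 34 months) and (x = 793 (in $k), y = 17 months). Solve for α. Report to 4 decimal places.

The Cobb–Douglas utilities coincide, so 722^α·34^(1−α) = 793^α·17^(1−α).
(722/793)^α = (17/34)^(1−α); take logs: α·ln(722/793) = (1−α)·ln(17/34), i.e. α·-0.0937981 = (1−α)·-0.6931472.
So α/(1−α) = (-0.6931472)/(-0.0937981) = 7.3897787, and α = 7.3897787/8.3897787 ≈ 0.8808.

α ≈ 0.8808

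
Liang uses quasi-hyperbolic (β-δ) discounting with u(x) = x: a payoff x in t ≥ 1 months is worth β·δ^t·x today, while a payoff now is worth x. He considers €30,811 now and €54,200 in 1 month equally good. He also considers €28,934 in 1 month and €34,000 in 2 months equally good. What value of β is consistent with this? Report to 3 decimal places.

Both payoffs in the second observation are in the future, so β drops out: δ^1·28934 = δ^2·34000 ⇒ δ = 28934/34000 = 0.85100.
The first indifference: 30811 = β·δ·54200, so β = 30811/(δ·54200) = 30811/(0.85100·54200) ≈ 0.668.

β ≈ 0.668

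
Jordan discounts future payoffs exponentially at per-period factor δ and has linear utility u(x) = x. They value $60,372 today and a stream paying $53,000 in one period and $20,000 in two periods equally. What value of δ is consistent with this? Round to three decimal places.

δ ≈ 0.860

The stream is worth 53000δ + 20000δ² today, so 53000δ + 20000δ² = 60372.
That is, 20000δ² + 53000δ − 60372 = 0, a quadratic in δ.
By the quadratic formula (taking the positive root), δ = (−53000 + √7638760000.00) / 40000 ≈ 0.860.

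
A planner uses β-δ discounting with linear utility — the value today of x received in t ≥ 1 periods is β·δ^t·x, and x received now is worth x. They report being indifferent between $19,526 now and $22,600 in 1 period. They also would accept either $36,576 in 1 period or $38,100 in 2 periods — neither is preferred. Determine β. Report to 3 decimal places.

β ≈ 0.900

From the later pair, β·δ^1·36576 = β·δ^2·38100; dividing through, δ = 36576/38100 = 0.96000.
Substituting δ into 19526 = β·δ·22600: β = 19526/(21696.000) ≈ 0.900.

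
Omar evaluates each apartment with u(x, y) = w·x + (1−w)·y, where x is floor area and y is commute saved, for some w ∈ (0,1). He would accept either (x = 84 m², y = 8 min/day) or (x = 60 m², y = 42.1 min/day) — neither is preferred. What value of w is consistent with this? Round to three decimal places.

u(84,8) = u(60,42.1) means w·84 + (1−w)·8 = w·60 + (1−w)·42.1.
Rearranging, 24·w − 34.1·(1−w) = 0.
Hence w = 34.1/(24+34.1) = 34.1/58.1 = 0.587.

w = 0.587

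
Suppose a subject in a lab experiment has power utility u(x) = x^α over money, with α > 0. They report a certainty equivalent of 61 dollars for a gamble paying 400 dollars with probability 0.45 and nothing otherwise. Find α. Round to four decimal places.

α ≈ 0.4246

EU(lottery) = 0.45·400^α + 0.55·0 = 0.45·400^α.
Indifference: 61^α = 0.45·400^α, so (61/400)^α = 0.45.
α = ln(0.45) / ln(61/400) = -0.7985077/-1.8805907 ≈ 0.4246.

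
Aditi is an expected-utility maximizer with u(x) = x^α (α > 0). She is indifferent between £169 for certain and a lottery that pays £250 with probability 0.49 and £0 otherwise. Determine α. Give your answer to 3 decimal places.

α ≈ 1.822

The lottery's expected utility is 0.49·u(250) + 0.51·u(0) = 0.49·250^α (since u(0) = 0 for α > 0).
Setting u(169) equal to that: 169^α = 0.49·250^α ⇒ (169/250)^α = 0.49.
Taking logs: α·ln(169/250) = ln(0.49), so α = -0.713350 / -0.391562 ≈ 1.822.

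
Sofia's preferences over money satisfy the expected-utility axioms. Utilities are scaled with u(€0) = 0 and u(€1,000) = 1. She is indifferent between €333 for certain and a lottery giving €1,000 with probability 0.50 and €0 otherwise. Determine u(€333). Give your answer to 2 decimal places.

u(€333) equals the lottery's expected utility: 0.50·1 + 0.50·0 = 0.50.

0.50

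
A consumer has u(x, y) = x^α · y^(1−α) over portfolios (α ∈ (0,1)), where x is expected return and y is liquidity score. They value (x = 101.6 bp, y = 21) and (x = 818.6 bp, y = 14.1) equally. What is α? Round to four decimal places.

α ≈ 0.1603

Set the two utilities equal: 101.6^α·21^(1−α) = 818.6^α·14.1^(1−α).
(101.6/818.6)^α = (14.1/21)^(1−α); take logs: α·ln(101.6/818.6) = (1−α)·ln(14.1/21), i.e. α·-2.0865520 = (1−α)·-0.3983476.
So α/(1−α) = (-0.3983476)/(-2.0865520) = 0.1909119, and α = 0.1909119/1.1909119 ≈ 0.1603.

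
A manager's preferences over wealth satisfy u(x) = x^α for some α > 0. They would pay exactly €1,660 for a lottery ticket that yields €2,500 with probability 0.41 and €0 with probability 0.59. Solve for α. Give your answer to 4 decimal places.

α ≈ 2.1774

Since u(0) = 0, the lottery's EU is 0.41·2500^α.
Equating: 1660^α = 0.41·2500^α, i.e. 0.6640^α = 0.41.
Take logs: α = ln 0.41 / ln(1660/2500) ≈ 2.177428.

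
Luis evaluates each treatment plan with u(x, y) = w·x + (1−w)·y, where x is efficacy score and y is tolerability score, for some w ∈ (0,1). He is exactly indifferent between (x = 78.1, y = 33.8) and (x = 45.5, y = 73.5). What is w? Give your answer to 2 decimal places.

w = 0.55

Indifference: w·78.1 + (1−w)·33.8 = w·45.5 + (1−w)·73.5.
Rearranging, 32.6·w − 39.7·(1−w) = 0.
Hence w = 39.7/(32.6+39.7) = 39.7/72.3 = 0.55.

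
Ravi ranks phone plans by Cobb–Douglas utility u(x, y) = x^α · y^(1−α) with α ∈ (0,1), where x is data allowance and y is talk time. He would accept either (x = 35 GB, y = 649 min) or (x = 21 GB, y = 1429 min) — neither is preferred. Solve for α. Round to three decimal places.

α ≈ 0.607

Indifference: 35^α · 649^(1−α) = 21^α · 1429^(1−α).
Rearrange to (35/21)^α = (1429/649)^(1−α) and take logs: α·0.510826 = (1−α)·0.789297.
With A = 0.510826 and B = 0.789297: α·A = (1−α)·B, so α = B/(A+B) = 0.789297/1.300123 ≈ 0.607.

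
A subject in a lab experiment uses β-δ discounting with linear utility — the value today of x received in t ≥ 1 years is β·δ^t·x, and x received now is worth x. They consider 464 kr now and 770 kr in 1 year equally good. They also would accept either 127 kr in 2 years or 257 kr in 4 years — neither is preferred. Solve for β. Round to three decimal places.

β ≈ 0.857

The second indifference involves only future payoffs, so β cancels: β·δ^2·127 = β·δ^4·257, giving δ^2 = 127/257 = 0.49416, so δ = 0.70297.
Substituting δ into 464 = β·δ·770: β = 464/(541.285) ≈ 0.857.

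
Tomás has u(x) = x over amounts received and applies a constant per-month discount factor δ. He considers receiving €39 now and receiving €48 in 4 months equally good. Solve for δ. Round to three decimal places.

δ ≈ 0.949

Equating discounted utilities: u(39) = δ^4·u(48) ⇒ δ^4 = u(39)/u(48).
With u(x) = x: δ^4 = 39/48 = 0.81250.
Taking the 4th root: δ = 0.81250^(1/4) ≈ 0.949.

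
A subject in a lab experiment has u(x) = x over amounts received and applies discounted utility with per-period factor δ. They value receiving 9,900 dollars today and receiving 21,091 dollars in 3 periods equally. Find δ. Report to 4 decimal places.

δ ≈ 0.7772

The payoff in 3 periods is discounted by δ^3, so u(9900) = δ^3·u(21091) and δ^3 = u(9900)/u(21091).
With u(x) = x: δ^3 = 9900/21091 = 0.46939.
So δ = 0.46939^(1/3) ≈ 0.7772.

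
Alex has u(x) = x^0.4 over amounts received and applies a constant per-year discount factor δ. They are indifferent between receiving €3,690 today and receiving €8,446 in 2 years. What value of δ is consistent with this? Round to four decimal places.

δ ≈ 0.8474

Equating discounted utilities: u(3690) = δ^2·u(8446) ⇒ δ^2 = u(3690)/u(8446).
With u(x) = x^0.4: δ^2 = 3690^0.4/8446^0.4 = (3690/8446)^0.4 = 0.71804.
Hence δ = (0.71804)^(1/2) = 0.847374.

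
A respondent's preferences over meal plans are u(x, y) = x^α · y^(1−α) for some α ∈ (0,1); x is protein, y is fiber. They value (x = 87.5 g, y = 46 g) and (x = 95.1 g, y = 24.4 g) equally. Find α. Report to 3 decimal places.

Indifference: 87.5^α · 46^(1−α) = 95.1^α · 24.4^(1−α).
Taking logs: α·ln 87.5 + (1−α)·ln 46 = α·ln 95.1 + (1−α)·ln 24.4, i.e. α·-0.083290 = (1−α)·-0.634058.
With A = -0.083290 and B = -0.634058: α·A = (1−α)·B, so α = B/(A+B) = -0.634058/-0.717348 ≈ 0.884.

α ≈ 0.884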